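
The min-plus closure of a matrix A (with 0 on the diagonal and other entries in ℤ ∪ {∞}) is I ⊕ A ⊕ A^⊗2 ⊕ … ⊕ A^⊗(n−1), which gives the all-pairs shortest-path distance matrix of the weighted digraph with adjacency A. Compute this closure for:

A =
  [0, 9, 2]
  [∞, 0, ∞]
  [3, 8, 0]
Closure =
  [0, 9, 2]
  [∞, 0, ∞]
  [3, 8, 0]

This is the Floyd-Warshall all-pairs shortest-path computation. For each intermediate vertex k = 0, 1, …, 2, update dist[i][j] ← min(dist[i][j], dist[i][k] + dist[k][j]). The final matrix gives, for each (i, j), the minimum total weight of any directed path from i to j (possibly empty when i = j).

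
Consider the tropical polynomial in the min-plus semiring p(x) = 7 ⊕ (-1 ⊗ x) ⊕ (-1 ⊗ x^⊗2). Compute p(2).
p(2) = 1

A tropical monomial a ⊗ x^⊗i evaluates to a + i · x. Evaluating each term at x = 2:
  Term 0 contributes 7 + 0 · 2 = 7
  Term 1 contributes -1 + 1 · 2 = 1
  Term 2 contributes -1 + 2 · 2 = 3
p(2) = ⊕ of these = min[7, 1, 3] = 1.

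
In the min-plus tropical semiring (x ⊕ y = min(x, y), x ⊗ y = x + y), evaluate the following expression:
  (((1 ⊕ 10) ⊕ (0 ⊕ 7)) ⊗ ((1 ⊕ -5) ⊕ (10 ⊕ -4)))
(((1 ⊕ 10) ⊕ (0 ⊕ 7)) ⊗ ((1 ⊕ -5) ⊕ (10 ⊕ -4))) = -5

Expand innermost to outermost. Recall ⊕ takes the minimum of its arguments and ⊗ takes their sum. Working out the expression (((1 ⊕ 10) ⊕ (0 ⊕ 7)) ⊗ ((1 ⊕ -5) ⊕ (10 ⊕ -4))) gives -5.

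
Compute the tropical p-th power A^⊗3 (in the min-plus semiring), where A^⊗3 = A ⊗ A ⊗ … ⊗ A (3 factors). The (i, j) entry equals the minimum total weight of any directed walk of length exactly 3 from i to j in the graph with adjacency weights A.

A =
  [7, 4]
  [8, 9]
A^⊗3 =
  [19, 16]
  [20, 19]

Each entry (A^⊗3)_ij equals the minimum over all length-3 walks i = v_0 → v_1 → … → v_3 = j of Σ_t A[v_t][v_{t+1}]. For example, for (i, j) = (0, 1) we minimise over 4 possible intermediate vertex sequences; the minimum is 16, attained along the walk 0 → 1 → 0 → 1.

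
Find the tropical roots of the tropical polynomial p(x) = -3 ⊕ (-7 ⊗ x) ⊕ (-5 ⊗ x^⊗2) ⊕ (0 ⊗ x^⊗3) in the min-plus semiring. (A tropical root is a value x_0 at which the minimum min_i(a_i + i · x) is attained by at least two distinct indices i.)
Roots: {-5, -2, 4}

Each tropical root is a break point of the lower envelope of the lines y = a_i + i · x (there are 4 lines, with slopes 0, 1, ..., 3). Only the lines that attain the minimum somewhere contribute to roots; other lines are dominated. Here the surviving (envelope) indices are i = 3, i = 2, i = 1, i = 0.
Intersections between consecutive envelope lines give the roots: for adjacent envelope indices i < j the intersection is x = (a_i − a_j) / (j − i). Reading off the sorted break points: {-5, -2, 4}.
Verification: at each break x_0, at least two indices attain the minimum of min_i(a_i + i · x_0).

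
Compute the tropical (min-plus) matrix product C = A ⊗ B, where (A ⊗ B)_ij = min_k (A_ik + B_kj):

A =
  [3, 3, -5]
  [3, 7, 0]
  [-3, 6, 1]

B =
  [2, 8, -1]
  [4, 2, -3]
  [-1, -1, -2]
A ⊗ B =
  [-6, -6, -7]
  [-1, -1, -2]
  [-1, 0, -4]

Apply the min-plus product entry-by-entry:
  C[0][0] = min over k of (A[0][0] + B[0][0] = 3 + 2 = 5, A[0][1] + B[1][0] = 3 + 4 = 7, A[0][2] + B[2][0] = -5 + -1 = -6) = -6 (attained at k = 2)
  C[0][1] = min over k of (A[0][0] + B[0][1] = 3 + 8 = 11, A[0][1] + B[1][1] = 3 + 2 = 5, A[0][2] + B[2][1] = -5 + -1 = -6) = -6 (attained at k = 2)
  C[0][2] = min over k of (A[0][0] + B[0][2] = 3 + -1 = 2, A[0][1] + B[1][2] = 3 + -3 = 0, A[0][2] + B[2][2] = -5 + -2 = -7) = -7 (attained at k = 2)
  C[1][0] = min over k of (A[1][0] + B[0][0] = 3 + 2 = 5, A[1][1] + B[1][0] = 7 + 4 = 11, A[1][2] + B[2][0] = 0 + -1 = -1) = -1 (attained at k = 2)
  C[1][1] = min over k of (A[1][0] + B[0][1] = 3 + 8 = 11, A[1][1] + B[1][1] = 7 + 2 = 9, A[1][2] + B[2][1] = 0 + -1 = -1) = -1 (attained at k = 2)
  C[1][2] = min over k of (A[1][0] + B[0][2] = 3 + -1 = 2, A[1][1] + B[1][2] = 7 + -3 = 4, A[1][2] + B[2][2] = 0 + -2 = -2) = -2 (attained at k = 2)
  C[2][0] = min over k of (A[2][0] + B[0][0] = -3 + 2 = -1, A[2][1] + B[1][0] = 6 + 4 = 10, A[2][2] + B[2][0] = 1 + -1 = 0) = -1 (attained at k = 0)
  C[2][1] = min over k of (A[2][0] + B[0][1] = -3 + 8 = 5, A[2][1] + B[1][1] = 6 + 2 = 8, A[2][2] + B[2][1] = 1 + -1 = 0) = 0 (attained at k = 2)
  C[2][2] = min over k of (A[2][0] + B[0][2] = -3 + -1 = -4, A[2][1] + B[1][2] = 6 + -3 = 3, A[2][2] + B[2][2] = 1 + -2 = -1) = -4 (attained at k = 0)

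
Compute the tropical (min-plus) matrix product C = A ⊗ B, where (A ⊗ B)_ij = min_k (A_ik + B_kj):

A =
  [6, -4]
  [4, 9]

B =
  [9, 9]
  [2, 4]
A ⊗ B =
  [-2, 0]
  [11, 13]

Apply the min-plus product entry-by-entry:
  C[0][0] = min over k of (A[0][0] + B[0][0] = 6 + 9 = 15, A[0][1] + B[1][0] = -4 + 2 = -2) = -2 (attained at k = 1)
  C[0][1] = min over k of (A[0][0] + B[0][1] = 6 + 9 = 15, A[0][1] + B[1][1] = -4 + 4 = 0) = 0 (attained at k = 1)
  C[1][0] = min over k of (A[1][0] + B[0][0] = 4 + 9 = 13, A[1][1] + B[1][0] = 9 + 2 = 11) = 11 (attained at k = 1)
  C[1][1] = min over k of (A[1][0] + B[0][1] = 4 + 9 = 13, A[1][1] + B[1][1] = 9 + 4 = 13) = 13 (attained at k = 0)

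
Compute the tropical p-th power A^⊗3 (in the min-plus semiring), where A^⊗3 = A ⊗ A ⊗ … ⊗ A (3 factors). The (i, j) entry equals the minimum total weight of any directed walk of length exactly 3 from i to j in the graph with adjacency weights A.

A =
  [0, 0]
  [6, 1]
A^⊗3 =
  [0, 0]
  [6, 3]

Each entry (A^⊗3)_ij equals the minimum over all length-3 walks i = v_0 → v_1 → … → v_3 = j of Σ_t A[v_t][v_{t+1}]. For example, for (i, j) = (0, 1) we minimise over 4 possible intermediate vertex sequences; the minimum is 0, attained along the walk 0 → 0 → 0 → 1.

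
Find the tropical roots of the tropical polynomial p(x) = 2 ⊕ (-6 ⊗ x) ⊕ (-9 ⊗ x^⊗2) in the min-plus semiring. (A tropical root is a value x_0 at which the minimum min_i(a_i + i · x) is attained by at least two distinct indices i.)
Roots: {3, 8}

Each tropical root is a break point of the lower envelope of the lines y = a_i + i · x (there are 3 lines, with slopes 0, 1, ..., 2). Only the lines that attain the minimum somewhere contribute to roots; other lines are dominated. Here the surviving (envelope) indices are i = 2, i = 1, i = 0.
Intersections between consecutive envelope lines give the roots: for adjacent envelope indices i < j the intersection is x = (a_i − a_j) / (j − i). Reading off the sorted break points: {3, 8}.
Verification: at each break x_0, at least two indices attain the minimum of min_i(a_i + i · x_0).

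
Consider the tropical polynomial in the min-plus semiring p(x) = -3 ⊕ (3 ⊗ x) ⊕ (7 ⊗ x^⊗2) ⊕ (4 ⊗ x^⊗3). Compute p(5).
p(5) = -3

A tropical monomial a ⊗ x^⊗i evaluates to a + i · x. Evaluating each term at x = 5:
  Term 0 contributes -3 + 0 · 5 = -3
  Term 1 contributes 3 + 1 · 5 = 8
  Term 2 contributes 7 + 2 · 5 = 17
  Term 3 contributes 4 + 3 · 5 = 19
p(5) = ⊕ of these = min[-3, 8, 17, 19] = -3.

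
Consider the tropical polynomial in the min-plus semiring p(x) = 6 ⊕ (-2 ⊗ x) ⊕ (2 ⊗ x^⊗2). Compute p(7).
p(7) = 5

A tropical monomial a ⊗ x^⊗i evaluates to a + i · x. Evaluating each term at x = 7:
  Term 0 contributes 6 + 0 · 7 = 6
  Term 1 contributes -2 + 1 · 7 = 5
  Term 2 contributes 2 + 2 · 7 = 16
p(7) = ⊕ of these = min[6, 5, 16] = 5.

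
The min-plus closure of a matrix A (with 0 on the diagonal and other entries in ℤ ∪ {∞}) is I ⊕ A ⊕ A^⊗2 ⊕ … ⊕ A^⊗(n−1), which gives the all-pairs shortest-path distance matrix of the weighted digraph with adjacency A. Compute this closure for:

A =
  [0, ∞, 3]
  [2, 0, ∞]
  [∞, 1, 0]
Closure =
  [0, 4, 3]
  [2, 0, 5]
  [3, 1, 0]

This is the Floyd-Warshall all-pairs shortest-path computation. For each intermediate vertex k = 0, 1, …, 2, update dist[i][j] ← min(dist[i][j], dist[i][k] + dist[k][j]). The final matrix gives, for each (i, j), the minimum total weight of any directed path from i to j (possibly empty when i = j).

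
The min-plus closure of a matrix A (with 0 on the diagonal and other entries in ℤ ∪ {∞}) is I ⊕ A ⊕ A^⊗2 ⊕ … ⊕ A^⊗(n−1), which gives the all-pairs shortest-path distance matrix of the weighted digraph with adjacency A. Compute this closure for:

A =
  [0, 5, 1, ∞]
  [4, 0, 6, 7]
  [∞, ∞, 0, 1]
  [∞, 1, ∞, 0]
Closure =
  [0, 3, 1, 2]
  [4, 0, 5, 6]
  [6, 2, 0, 1]
  [5, 1, 6, 0]

This is the Floyd-Warshall all-pairs shortest-path computation. For each intermediate vertex k = 0, 1, …, 3, update dist[i][j] ← min(dist[i][j], dist[i][k] + dist[k][j]). The final matrix gives, for each (i, j), the minimum total weight of any directed path from i to j (possibly empty when i = j).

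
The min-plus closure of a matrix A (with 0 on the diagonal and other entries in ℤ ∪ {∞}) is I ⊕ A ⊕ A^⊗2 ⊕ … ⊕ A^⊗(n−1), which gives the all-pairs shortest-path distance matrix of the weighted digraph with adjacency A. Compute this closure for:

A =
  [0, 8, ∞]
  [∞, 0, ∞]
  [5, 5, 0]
Closure =
  [0, 8, ∞]
  [∞, 0, ∞]
  [5, 5, 0]

This is the Floyd-Warshall all-pairs shortest-path computation. For each intermediate vertex k = 0, 1, …, 2, update dist[i][j] ← min(dist[i][j], dist[i][k] + dist[k][j]). The final matrix gives, for each (i, j), the minimum total weight of any directed path from i to j (possibly empty when i = j).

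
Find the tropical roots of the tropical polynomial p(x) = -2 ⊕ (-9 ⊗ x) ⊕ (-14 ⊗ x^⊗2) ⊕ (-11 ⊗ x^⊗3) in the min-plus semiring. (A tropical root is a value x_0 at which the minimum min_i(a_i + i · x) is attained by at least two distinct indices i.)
Roots: {-3, 5, 7}

Each tropical root is a break point of the lower envelope of the lines y = a_i + i · x (there are 4 lines, with slopes 0, 1, ..., 3). Only the lines that attain the minimum somewhere contribute to roots; other lines are dominated. Here the surviving (envelope) indices are i = 3, i = 2, i = 1, i = 0.
Intersections between consecutive envelope lines give the roots: for adjacent envelope indices i < j the intersection is x = (a_i − a_j) / (j − i). Reading off the sorted break points: {-3, 5, 7}.
Verification: at each break x_0, at least two indices attain the minimum of min_i(a_i + i · x_0).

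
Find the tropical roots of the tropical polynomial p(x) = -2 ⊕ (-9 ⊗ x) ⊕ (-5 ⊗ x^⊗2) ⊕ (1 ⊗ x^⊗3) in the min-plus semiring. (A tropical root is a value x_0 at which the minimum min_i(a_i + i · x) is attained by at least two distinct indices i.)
Roots: {-6, -4, 7}

Each tropical root is a break point of the lower envelope of the lines y = a_i + i · x (there are 4 lines, with slopes 0, 1, ..., 3). Only the lines that attain the minimum somewhere contribute to roots; other lines are dominated. Here the surviving (envelope) indices are i = 3, i = 2, i = 1, i = 0.
Intersections between consecutive envelope lines give the roots: for adjacent envelope indices i < j the intersection is x = (a_i − a_j) / (j − i). Reading off the sorted break points: {-6, -4, 7}.
Verification: at each break x_0, at least two indices attain the minimum of min_i(a_i + i · x_0).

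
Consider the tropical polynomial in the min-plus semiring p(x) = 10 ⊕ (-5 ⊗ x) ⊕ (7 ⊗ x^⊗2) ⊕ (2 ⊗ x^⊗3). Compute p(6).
p(6) = 1

A tropical monomial a ⊗ x^⊗i evaluates to a + i · x. Evaluating each term at x = 6:
  Term 0 contributes 10 + 0 · 6 = 10
  Term 1 contributes -5 + 1 · 6 = 1
  Term 2 contributes 7 + 2 · 6 = 19
  Term 3 contributes 2 + 3 · 6 = 20
p(6) = ⊕ of these = min[10, 1, 19, 20] = 1.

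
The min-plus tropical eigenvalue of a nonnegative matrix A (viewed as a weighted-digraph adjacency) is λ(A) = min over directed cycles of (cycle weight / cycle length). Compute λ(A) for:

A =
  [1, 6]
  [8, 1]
λ(A) = 1

Enumerate directed cycles and compute their means (weight / length). Sample:
  cycle 0 → 0: weight = 1, length = 1, mean = 1/1 ≈ 1.000
  cycle 1 → 1: weight = 1, length = 1, mean = 1/1 ≈ 1.000
  cycle 0 → 1 → 0: weight = 14, length = 2, mean = 14/2 ≈ 7.000
  cycle 1 → 0 → 1: weight = 14, length = 2, mean = 14/2 ≈ 7.000
Minimum mean = 1.000, attained e.g. along the cycle 0 → 0 with weight 1 and length 1. So λ(A) = 1/1 = 1.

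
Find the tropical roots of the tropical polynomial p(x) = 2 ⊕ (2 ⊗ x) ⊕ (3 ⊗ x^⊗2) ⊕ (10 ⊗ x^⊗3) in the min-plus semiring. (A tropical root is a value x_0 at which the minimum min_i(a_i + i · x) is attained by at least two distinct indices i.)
Roots: {-7, -1, 0}

Each tropical root is a break point of the lower envelope of the lines y = a_i + i · x (there are 4 lines, with slopes 0, 1, ..., 3). Only the lines that attain the minimum somewhere contribute to roots; other lines are dominated. Here the surviving (envelope) indices are i = 3, i = 2, i = 1, i = 0.
Intersections between consecutive envelope lines give the roots: for adjacent envelope indices i < j the intersection is x = (a_i − a_j) / (j − i). Reading off the sorted break points: {-7, -1, 0}.
Verification: at each break x_0, at least two indices attain the minimum of min_i(a_i + i · x_0).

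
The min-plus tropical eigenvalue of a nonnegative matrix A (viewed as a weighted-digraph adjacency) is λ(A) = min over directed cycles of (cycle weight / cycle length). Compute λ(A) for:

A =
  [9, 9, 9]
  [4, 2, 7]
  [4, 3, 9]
λ(A) = 2

Enumerate directed cycles and compute their means (weight / length). Sample:
  cycle 0 → 0: weight = 9, length = 1, mean = 9/1 ≈ 9.000
  cycle 1 → 1: weight = 2, length = 1, mean = 2/1 ≈ 2.000
  cycle 2 → 2: weight = 9, length = 1, mean = 9/1 ≈ 9.000
  cycle 0 → 1 → 0: weight = 13, length = 2, mean = 13/2 ≈ 6.500
  cycle 0 → 2 → 0: weight = 13, length = 2, mean = 13/2 ≈ 6.500
  cycle 1 → 0 → 1: weight = 13, length = 2, mean = 13/2 ≈ 6.500
Minimum mean = 2.000, attained e.g. along the cycle 1 → 1 with weight 2 and length 1. So λ(A) = 2/1 = 2.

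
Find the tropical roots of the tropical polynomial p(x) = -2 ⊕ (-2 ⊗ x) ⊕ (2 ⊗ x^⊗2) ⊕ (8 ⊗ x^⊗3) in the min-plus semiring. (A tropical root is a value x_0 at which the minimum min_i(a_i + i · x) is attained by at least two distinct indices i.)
Roots: {-6, -4, 0}

Each tropical root is a break point of the lower envelope of the lines y = a_i + i · x (there are 4 lines, with slopes 0, 1, ..., 3). Only the lines that attain the minimum somewhere contribute to roots; other lines are dominated. Here the surviving (envelope) indices are i = 3, i = 2, i = 1, i = 0.
Intersections between consecutive envelope lines give the roots: for adjacent envelope indices i < j the intersection is x = (a_i − a_j) / (j − i). Reading off the sorted break points: {-6, -4, 0}.
Verification: at each break x_0, at least two indices attain the minimum of min_i(a_i + i · x_0).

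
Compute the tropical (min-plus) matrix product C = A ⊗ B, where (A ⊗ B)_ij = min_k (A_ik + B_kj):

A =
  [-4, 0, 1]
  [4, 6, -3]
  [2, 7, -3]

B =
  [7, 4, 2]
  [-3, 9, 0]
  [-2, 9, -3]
A ⊗ B =
  [-3, 0, -2]
  [-5, 6, -6]
  [-5, 6, -6]

Apply the min-plus product entry-by-entry:
  C[0][0] = min over k of (A[0][0] + B[0][0] = -4 + 7 = 3, A[0][1] + B[1][0] = 0 + -3 = -3, A[0][2] + B[2][0] = 1 + -2 = -1) = -3 (attained at k = 1)
  C[0][1] = min over k of (A[0][0] + B[0][1] = -4 + 4 = 0, A[0][1] + B[1][1] = 0 + 9 = 9, A[0][2] + B[2][1] = 1 + 9 = 10) = 0 (attained at k = 0)
  C[0][2] = min over k of (A[0][0] + B[0][2] = -4 + 2 = -2, A[0][1] + B[1][2] = 0 + 0 = 0, A[0][2] + B[2][2] = 1 + -3 = -2) = -2 (attained at k = 0)
  C[1][0] = min over k of (A[1][0] + B[0][0] = 4 + 7 = 11, A[1][1] + B[1][0] = 6 + -3 = 3, A[1][2] + B[2][0] = -3 + -2 = -5) = -5 (attained at k = 2)
  C[1][1] = min over k of (A[1][0] + B[0][1] = 4 + 4 = 8, A[1][1] + B[1][1] = 6 + 9 = 15, A[1][2] + B[2][1] = -3 + 9 = 6) = 6 (attained at k = 2)
  C[1][2] = min over k of (A[1][0] + B[0][2] = 4 + 2 = 6, A[1][1] + B[1][2] = 6 + 0 = 6, A[1][2] + B[2][2] = -3 + -3 = -6) = -6 (attained at k = 2)
  C[2][0] = min over k of (A[2][0] + B[0][0] = 2 + 7 = 9, A[2][1] + B[1][0] = 7 + -3 = 4, A[2][2] + B[2][0] = -3 + -2 = -5) = -5 (attained at k = 2)
  C[2][1] = min over k of (A[2][0] + B[0][1] = 2 + 4 = 6, A[2][1] + B[1][1] = 7 + 9 = 16, A[2][2] + B[2][1] = -3 + 9 = 6) = 6 (attained at k = 0)
  C[2][2] = min over k of (A[2][0] + B[0][2] = 2 + 2 = 4, A[2][1] + B[1][2] = 7 + 0 = 7, A[2][2] + B[2][2] = -3 + -3 = -6) = -6 (attained at k = 2)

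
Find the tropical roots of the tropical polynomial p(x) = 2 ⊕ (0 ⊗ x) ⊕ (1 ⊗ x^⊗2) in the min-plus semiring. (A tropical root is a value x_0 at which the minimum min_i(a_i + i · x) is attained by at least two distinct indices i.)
Roots: {-1, 2}

Each tropical root is a break point of the lower envelope of the lines y = a_i + i · x (there are 3 lines, with slopes 0, 1, ..., 2). Only the lines that attain the minimum somewhere contribute to roots; other lines are dominated. Here the surviving (envelope) indices are i = 2, i = 1, i = 0.
Intersections between consecutive envelope lines give the roots: for adjacent envelope indices i < j the intersection is x = (a_i − a_j) / (j − i). Reading off the sorted break points: {-1, 2}.
Verification: at each break x_0, at least two indices attain the minimum of min_i(a_i + i · x_0).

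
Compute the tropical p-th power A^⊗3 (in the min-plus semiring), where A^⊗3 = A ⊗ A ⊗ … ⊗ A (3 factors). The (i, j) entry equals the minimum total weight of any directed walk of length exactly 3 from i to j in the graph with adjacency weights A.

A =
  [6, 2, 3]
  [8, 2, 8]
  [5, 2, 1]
A^⊗3 =
  [9, 6, 5]
  [12, 6, 10]
  [7, 4, 3]

Each entry (A^⊗3)_ij equals the minimum over all length-3 walks i = v_0 → v_1 → … → v_3 = j of Σ_t A[v_t][v_{t+1}]. For example, for (i, j) = (0, 2) we minimise over 9 possible intermediate vertex sequences; the minimum is 5, attained along the walk 0 → 2 → 2 → 2.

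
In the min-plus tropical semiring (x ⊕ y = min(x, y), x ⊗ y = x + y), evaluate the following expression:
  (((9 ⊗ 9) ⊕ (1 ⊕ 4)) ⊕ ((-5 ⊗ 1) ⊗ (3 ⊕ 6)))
(((9 ⊗ 9) ⊕ (1 ⊕ 4)) ⊕ ((-5 ⊗ 1) ⊗ (3 ⊕ 6))) = -1

Expand innermost to outermost. Recall ⊕ takes the minimum of its arguments and ⊗ takes their sum. Working out the expression (((9 ⊗ 9) ⊕ (1 ⊕ 4)) ⊕ ((-5 ⊗ 1) ⊗ (3 ⊕ 6))) gives -1.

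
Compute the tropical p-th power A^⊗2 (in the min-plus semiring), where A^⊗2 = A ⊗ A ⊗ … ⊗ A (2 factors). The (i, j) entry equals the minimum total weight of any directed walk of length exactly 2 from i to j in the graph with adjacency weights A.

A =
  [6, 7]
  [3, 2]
A^⊗2 =
  [10, 9]
  [5, 4]

Each entry (A^⊗2)_ij equals the minimum over all length-2 walks i = v_0 → v_1 → … → v_2 = j of Σ_t A[v_t][v_{t+1}]. For example, for (i, j) = (0, 1) we minimise over 2 possible intermediate vertex sequences; the minimum is 9, attained along the walk 0 → 1 → 1.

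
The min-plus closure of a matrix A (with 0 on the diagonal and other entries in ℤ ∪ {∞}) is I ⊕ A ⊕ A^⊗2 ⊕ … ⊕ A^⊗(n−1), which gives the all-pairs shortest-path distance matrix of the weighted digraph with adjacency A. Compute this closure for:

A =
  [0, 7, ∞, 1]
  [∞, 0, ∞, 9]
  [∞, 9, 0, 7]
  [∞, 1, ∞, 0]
Closure =
  [0, 2, ∞, 1]
  [∞, 0, ∞, 9]
  [∞, 8, 0, 7]
  [∞, 1, ∞, 0]

This is the Floyd-Warshall all-pairs shortest-path computation. For each intermediate vertex k = 0, 1, …, 3, update dist[i][j] ← min(dist[i][j], dist[i][k] + dist[k][j]). The final matrix gives, for each (i, j), the minimum total weight of any directed path from i to j (possibly empty when i = j).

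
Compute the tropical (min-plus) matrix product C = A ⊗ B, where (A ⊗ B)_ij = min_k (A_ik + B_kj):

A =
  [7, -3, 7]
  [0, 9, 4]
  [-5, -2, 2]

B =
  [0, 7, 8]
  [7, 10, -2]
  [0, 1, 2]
A ⊗ B =
  [4, 7, -5]
  [0, 5, 6]
  [-5, 2, -4]

Apply the min-plus product entry-by-entry:
  C[0][0] = min over k of (A[0][0] + B[0][0] = 7 + 0 = 7, A[0][1] + B[1][0] = -3 + 7 = 4, A[0][2] + B[2][0] = 7 + 0 = 7) = 4 (attained at k = 1)
  C[0][1] = min over k of (A[0][0] + B[0][1] = 7 + 7 = 14, A[0][1] + B[1][1] = -3 + 10 = 7, A[0][2] + B[2][1] = 7 + 1 = 8) = 7 (attained at k = 1)
  C[0][2] = min over k of (A[0][0] + B[0][2] = 7 + 8 = 15, A[0][1] + B[1][2] = -3 + -2 = -5, A[0][2] + B[2][2] = 7 + 2 = 9) = -5 (attained at k = 1)
  C[1][0] = min over k of (A[1][0] + B[0][0] = 0 + 0 = 0, A[1][1] + B[1][0] = 9 + 7 = 16, A[1][2] + B[2][0] = 4 + 0 = 4) = 0 (attained at k = 0)
  C[1][1] = min over k of (A[1][0] + B[0][1] = 0 + 7 = 7, A[1][1] + B[1][1] = 9 + 10 = 19, A[1][2] + B[2][1] = 4 + 1 = 5) = 5 (attained at k = 2)
  C[1][2] = min over k of (A[1][0] + B[0][2] = 0 + 8 = 8, A[1][1] + B[1][2] = 9 + -2 = 7, A[1][2] + B[2][2] = 4 + 2 = 6) = 6 (attained at k = 2)
  C[2][0] = min over k of (A[2][0] + B[0][0] = -5 + 0 = -5, A[2][1] + B[1][0] = -2 + 7 = 5, A[2][2] + B[2][0] = 2 + 0 = 2) = -5 (attained at k = 0)
  C[2][1] = min over k of (A[2][0] + B[0][1] = -5 + 7 = 2, A[2][1] + B[1][1] = -2 + 10 = 8, A[2][2] + B[2][1] = 2 + 1 = 3) = 2 (attained at k = 0)
  C[2][2] = min over k of (A[2][0] + B[0][2] = -5 + 8 = 3, A[2][1] + B[1][2] = -2 + -2 = -4, A[2][2] + B[2][2] = 2 + 2 = 4) = -4 (attained at k = 1)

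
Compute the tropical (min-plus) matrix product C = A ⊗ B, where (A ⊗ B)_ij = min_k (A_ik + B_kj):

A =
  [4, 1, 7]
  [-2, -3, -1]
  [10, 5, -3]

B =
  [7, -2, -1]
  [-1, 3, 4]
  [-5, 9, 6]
A ⊗ B =
  [0, 2, 3]
  [-6, -4, -3]
  [-8, 6, 3]

Apply the min-plus product entry-by-entry:
  C[0][0] = min over k of (A[0][0] + B[0][0] = 4 + 7 = 11, A[0][1] + B[1][0] = 1 + -1 = 0, A[0][2] + B[2][0] = 7 + -5 = 2) = 0 (attained at k = 1)
  C[0][1] = min over k of (A[0][0] + B[0][1] = 4 + -2 = 2, A[0][1] + B[1][1] = 1 + 3 = 4, A[0][2] + B[2][1] = 7 + 9 = 16) = 2 (attained at k = 0)
  C[0][2] = min over k of (A[0][0] + B[0][2] = 4 + -1 = 3, A[0][1] + B[1][2] = 1 + 4 = 5, A[0][2] + B[2][2] = 7 + 6 = 13) = 3 (attained at k = 0)
  C[1][0] = min over k of (A[1][0] + B[0][0] = -2 + 7 = 5, A[1][1] + B[1][0] = -3 + -1 = -4, A[1][2] + B[2][0] = -1 + -5 = -6) = -6 (attained at k = 2)
  C[1][1] = min over k of (A[1][0] + B[0][1] = -2 + -2 = -4, A[1][1] + B[1][1] = -3 + 3 = 0, A[1][2] + B[2][1] = -1 + 9 = 8) = -4 (attained at k = 0)
  C[1][2] = min over k of (A[1][0] + B[0][2] = -2 + -1 = -3, A[1][1] + B[1][2] = -3 + 4 = 1, A[1][2] + B[2][2] = -1 + 6 = 5) = -3 (attained at k = 0)
  C[2][0] = min over k of (A[2][0] + B[0][0] = 10 + 7 = 17, A[2][1] + B[1][0] = 5 + -1 = 4, A[2][2] + B[2][0] = -3 + -5 = -8) = -8 (attained at k = 2)
  C[2][1] = min over k of (A[2][0] + B[0][1] = 10 + -2 = 8, A[2][1] + B[1][1] = 5 + 3 = 8, A[2][2] + B[2][1] = -3 + 9 = 6) = 6 (attained at k = 2)
  C[2][2] = min over k of (A[2][0] + B[0][2] = 10 + -1 = 9, A[2][1] + B[1][2] = 5 + 4 = 9, A[2][2] + B[2][2] = -3 + 6 = 3) = 3 (attained at k = 2)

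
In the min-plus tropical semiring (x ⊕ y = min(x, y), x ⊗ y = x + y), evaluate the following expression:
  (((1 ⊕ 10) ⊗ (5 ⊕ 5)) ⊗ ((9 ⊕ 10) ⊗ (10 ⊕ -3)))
(((1 ⊕ 10) ⊗ (5 ⊕ 5)) ⊗ ((9 ⊕ 10) ⊗ (10 ⊕ -3))) = 12

Expand innermost to outermost. Recall ⊕ takes the minimum of its arguments and ⊗ takes their sum. Working out the expression (((1 ⊕ 10) ⊗ (5 ⊕ 5)) ⊗ ((9 ⊕ 10) ⊗ (10 ⊕ -3))) gives 12.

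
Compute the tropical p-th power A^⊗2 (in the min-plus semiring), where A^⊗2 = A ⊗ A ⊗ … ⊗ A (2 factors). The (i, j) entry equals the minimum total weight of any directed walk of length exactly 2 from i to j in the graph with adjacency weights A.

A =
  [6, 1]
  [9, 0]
A^⊗2 =
  [10, 1]
  [9, 0]

Each entry (A^⊗2)_ij equals the minimum over all length-2 walks i = v_0 → v_1 → … → v_2 = j of Σ_t A[v_t][v_{t+1}]. For example, for (i, j) = (0, 1) we minimise over 2 possible intermediate vertex sequences; the minimum is 1, attained along the walk 0 → 1 → 1.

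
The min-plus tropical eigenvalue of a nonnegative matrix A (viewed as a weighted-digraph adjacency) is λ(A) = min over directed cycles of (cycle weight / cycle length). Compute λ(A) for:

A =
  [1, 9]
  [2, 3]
λ(A) = 1

Enumerate directed cycles and compute their means (weight / length). Sample:
  cycle 0 → 0: weight = 1, length = 1, mean = 1/1 ≈ 1.000
  cycle 1 → 1: weight = 3, length = 1, mean = 3/1 ≈ 3.000
  cycle 0 → 1 → 0: weight = 11, length = 2, mean = 11/2 ≈ 5.500
  cycle 1 → 0 → 1: weight = 11, length = 2, mean = 11/2 ≈ 5.500
Minimum mean = 1.000, attained e.g. along the cycle 0 → 0 with weight 1 and length 1. So λ(A) = 1/1 = 1.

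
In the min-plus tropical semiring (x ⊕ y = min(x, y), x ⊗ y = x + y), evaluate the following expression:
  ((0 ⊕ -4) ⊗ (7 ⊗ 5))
((0 ⊕ -4) ⊗ (7 ⊗ 5)) = 8

Expand innermost to outermost. Recall ⊕ takes the minimum of its arguments and ⊗ takes their sum. Working out the expression ((0 ⊕ -4) ⊗ (7 ⊗ 5)) gives 8.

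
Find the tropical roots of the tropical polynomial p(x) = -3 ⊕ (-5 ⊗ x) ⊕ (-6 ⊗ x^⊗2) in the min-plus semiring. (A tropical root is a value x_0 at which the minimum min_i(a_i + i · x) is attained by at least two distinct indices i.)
Roots: {1, 2}

Each tropical root is a break point of the lower envelope of the lines y = a_i + i · x (there are 3 lines, with slopes 0, 1, ..., 2). Only the lines that attain the minimum somewhere contribute to roots; other lines are dominated. Here the surviving (envelope) indices are i = 2, i = 1, i = 0.
Intersections between consecutive envelope lines give the roots: for adjacent envelope indices i < j the intersection is x = (a_i − a_j) / (j − i). Reading off the sorted break points: {1, 2}.
Verification: at each break x_0, at least two indices attain the minimum of min_i(a_i + i · x_0).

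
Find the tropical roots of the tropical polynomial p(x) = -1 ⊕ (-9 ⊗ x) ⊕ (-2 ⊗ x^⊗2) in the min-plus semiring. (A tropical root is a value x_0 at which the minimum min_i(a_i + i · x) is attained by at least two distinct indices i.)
Roots: {-7, 8}

Each tropical root is a break point of the lower envelope of the lines y = a_i + i · x (there are 3 lines, with slopes 0, 1, ..., 2). Only the lines that attain the minimum somewhere contribute to roots; other lines are dominated. Here the surviving (envelope) indices are i = 2, i = 1, i = 0.
Intersections between consecutive envelope lines give the roots: for adjacent envelope indices i < j the intersection is x = (a_i − a_j) / (j − i). Reading off the sorted break points: {-7, 8}.
Verification: at each break x_0, at least two indices attain the minimum of min_i(a_i + i · x_0).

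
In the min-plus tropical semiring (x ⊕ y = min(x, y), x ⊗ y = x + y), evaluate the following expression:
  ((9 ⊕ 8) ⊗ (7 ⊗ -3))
((9 ⊕ 8) ⊗ (7 ⊗ -3)) = 12

Expand innermost to outermost. Recall ⊕ takes the minimum of its arguments and ⊗ takes their sum. Working out the expression ((9 ⊕ 8) ⊗ (7 ⊗ -3)) gives 12.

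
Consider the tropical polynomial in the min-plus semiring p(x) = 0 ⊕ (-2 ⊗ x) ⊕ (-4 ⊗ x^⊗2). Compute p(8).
p(8) = 0

A tropical monomial a ⊗ x^⊗i evaluates to a + i · x. Evaluating each term at x = 8:
  Term 0 contributes 0 + 0 · 8 = 0
  Term 1 contributes -2 + 1 · 8 = 6
  Term 2 contributes -4 + 2 · 8 = 12
p(8) = ⊕ of these = min[0, 6, 12] = 0.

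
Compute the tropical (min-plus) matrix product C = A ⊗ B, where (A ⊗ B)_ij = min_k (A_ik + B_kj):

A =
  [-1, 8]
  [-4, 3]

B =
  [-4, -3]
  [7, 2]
A ⊗ B =
  [-5, -4]
  [-8, -7]

Apply the min-plus product entry-by-entry:
  C[0][0] = min over k of (A[0][0] + B[0][0] = -1 + -4 = -5, A[0][1] + B[1][0] = 8 + 7 = 15) = -5 (attained at k = 0)
  C[0][1] = min over k of (A[0][0] + B[0][1] = -1 + -3 = -4, A[0][1] + B[1][1] = 8 + 2 = 10) = -4 (attained at k = 0)
  C[1][0] = min over k of (A[1][0] + B[0][0] = -4 + -4 = -8, A[1][1] + B[1][0] = 3 + 7 = 10) = -8 (attained at k = 0)
  C[1][1] = min over k of (A[1][0] + B[0][1] = -4 + -3 = -7, A[1][1] + B[1][1] = 3 + 2 = 5) = -7 (attained at k = 0)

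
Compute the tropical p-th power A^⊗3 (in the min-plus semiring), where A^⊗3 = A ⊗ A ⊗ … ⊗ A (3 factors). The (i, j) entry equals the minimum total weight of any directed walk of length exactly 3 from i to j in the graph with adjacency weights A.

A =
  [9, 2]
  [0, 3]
A^⊗3 =
  [5, 4]
  [2, 5]

Each entry (A^⊗3)_ij equals the minimum over all length-3 walks i = v_0 → v_1 → … → v_3 = j of Σ_t A[v_t][v_{t+1}]. For example, for (i, j) = (0, 1) we minimise over 4 possible intermediate vertex sequences; the minimum is 4, attained along the walk 0 → 1 → 0 → 1.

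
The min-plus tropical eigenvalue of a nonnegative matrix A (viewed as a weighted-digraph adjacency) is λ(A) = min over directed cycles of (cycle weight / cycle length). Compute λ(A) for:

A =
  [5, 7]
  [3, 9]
λ(A) = 5

Enumerate directed cycles and compute their means (weight / length). Sample:
  cycle 0 → 0: weight = 5, length = 1, mean = 5/1 ≈ 5.000
  cycle 1 → 1: weight = 9, length = 1, mean = 9/1 ≈ 9.000
  cycle 0 → 1 → 0: weight = 10, length = 2, mean = 10/2 ≈ 5.000
  cycle 1 → 0 → 1: weight = 10, length = 2, mean = 10/2 ≈ 5.000
Minimum mean = 5.000, attained e.g. along the cycle 0 → 0 with weight 5 and length 1. So λ(A) = 5/1 = 5.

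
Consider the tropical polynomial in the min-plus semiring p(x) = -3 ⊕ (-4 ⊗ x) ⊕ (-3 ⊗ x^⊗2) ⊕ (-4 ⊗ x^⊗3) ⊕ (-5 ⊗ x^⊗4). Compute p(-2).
p(-2) = -13

A tropical monomial a ⊗ x^⊗i evaluates to a + i · x. Evaluating each term at x = -2:
  Term 0 contributes -3 + 0 · -2 = -3
  Term 1 contributes -4 + 1 · -2 = -6
  Term 2 contributes -3 + 2 · -2 = -7
  Term 3 contributes -4 + 3 · -2 = -10
  Term 4 contributes -5 + 4 · -2 = -13
p(-2) = ⊕ of these = min[-3, -6, -7, -10, -13] = -13.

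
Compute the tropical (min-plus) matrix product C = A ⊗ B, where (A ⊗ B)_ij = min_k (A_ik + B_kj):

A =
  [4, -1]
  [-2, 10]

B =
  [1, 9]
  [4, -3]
A ⊗ B =
  [3, -4]
  [-1, 7]

Apply the min-plus product entry-by-entry:
  C[0][0] = min over k of (A[0][0] + B[0][0] = 4 + 1 = 5, A[0][1] + B[1][0] = -1 + 4 = 3) = 3 (attained at k = 1)
  C[0][1] = min over k of (A[0][0] + B[0][1] = 4 + 9 = 13, A[0][1] + B[1][1] = -1 + -3 = -4) = -4 (attained at k = 1)
  C[1][0] = min over k of (A[1][0] + B[0][0] = -2 + 1 = -1, A[1][1] + B[1][0] = 10 + 4 = 14) = -1 (attained at k = 0)
  C[1][1] = min over k of (A[1][0] + B[0][1] = -2 + 9 = 7, A[1][1] + B[1][1] = 10 + -3 = 7) = 7 (attained at k = 0)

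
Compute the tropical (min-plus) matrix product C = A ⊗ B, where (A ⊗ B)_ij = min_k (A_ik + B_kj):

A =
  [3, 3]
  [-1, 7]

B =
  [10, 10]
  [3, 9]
A ⊗ B =
  [6, 12]
  [9, 9]

Apply the min-plus product entry-by-entry:
  C[0][0] = min over k of (A[0][0] + B[0][0] = 3 + 10 = 13, A[0][1] + B[1][0] = 3 + 3 = 6) = 6 (attained at k = 1)
  C[0][1] = min over k of (A[0][0] + B[0][1] = 3 + 10 = 13, A[0][1] + B[1][1] = 3 + 9 = 12) = 12 (attained at k = 1)
  C[1][0] = min over k of (A[1][0] + B[0][0] = -1 + 10 = 9, A[1][1] + B[1][0] = 7 + 3 = 10) = 9 (attained at k = 0)
  C[1][1] = min over k of (A[1][0] + B[0][1] = -1 + 10 = 9, A[1][1] + B[1][1] = 7 + 9 = 16) = 9 (attained at k = 0)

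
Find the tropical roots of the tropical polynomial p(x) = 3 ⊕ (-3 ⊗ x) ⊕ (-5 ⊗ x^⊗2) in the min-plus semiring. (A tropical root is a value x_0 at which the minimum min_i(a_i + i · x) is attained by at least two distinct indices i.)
Roots: {2, 6}

Each tropical root is a break point of the lower envelope of the lines y = a_i + i · x (there are 3 lines, with slopes 0, 1, ..., 2). Only the lines that attain the minimum somewhere contribute to roots; other lines are dominated. Here the surviving (envelope) indices are i = 2, i = 1, i = 0.
Intersections between consecutive envelope lines give the roots: for adjacent envelope indices i < j the intersection is x = (a_i − a_j) / (j − i). Reading off the sorted break points: {2, 6}.
Verification: at each break x_0, at least two indices attain the minimum of min_i(a_i + i · x_0).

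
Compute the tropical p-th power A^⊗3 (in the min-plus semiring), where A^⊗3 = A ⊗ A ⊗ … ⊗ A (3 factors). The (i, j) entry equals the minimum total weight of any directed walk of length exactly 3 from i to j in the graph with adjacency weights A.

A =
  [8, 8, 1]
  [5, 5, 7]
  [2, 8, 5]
A^⊗3 =
  [8, 11, 4]
  [8, 14, 10]
  [5, 11, 8]

Each entry (A^⊗3)_ij equals the minimum over all length-3 walks i = v_0 → v_1 → … → v_3 = j of Σ_t A[v_t][v_{t+1}]. For example, for (i, j) = (0, 2) we minimise over 9 possible intermediate vertex sequences; the minimum is 4, attained along the walk 0 → 2 → 0 → 2.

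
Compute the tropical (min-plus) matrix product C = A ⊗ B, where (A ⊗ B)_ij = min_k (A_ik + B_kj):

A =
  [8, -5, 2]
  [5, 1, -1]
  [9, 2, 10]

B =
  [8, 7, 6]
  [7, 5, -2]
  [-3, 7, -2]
A ⊗ B =
  [-1, 0, -7]
  [-4, 6, -3]
  [7, 7, 0]

Apply the min-plus product entry-by-entry:
  C[0][0] = min over k of (A[0][0] + B[0][0] = 8 + 8 = 16, A[0][1] + B[1][0] = -5 + 7 = 2, A[0][2] + B[2][0] = 2 + -3 = -1) = -1 (attained at k = 2)
  C[0][1] = min over k of (A[0][0] + B[0][1] = 8 + 7 = 15, A[0][1] + B[1][1] = -5 + 5 = 0, A[0][2] + B[2][1] = 2 + 7 = 9) = 0 (attained at k = 1)
  C[0][2] = min over k of (A[0][0] + B[0][2] = 8 + 6 = 14, A[0][1] + B[1][2] = -5 + -2 = -7, A[0][2] + B[2][2] = 2 + -2 = 0) = -7 (attained at k = 1)
  C[1][0] = min over k of (A[1][0] + B[0][0] = 5 + 8 = 13, A[1][1] + B[1][0] = 1 + 7 = 8, A[1][2] + B[2][0] = -1 + -3 = -4) = -4 (attained at k = 2)
  C[1][1] = min over k of (A[1][0] + B[0][1] = 5 + 7 = 12, A[1][1] + B[1][1] = 1 + 5 = 6, A[1][2] + B[2][1] = -1 + 7 = 6) = 6 (attained at k = 1)
  C[1][2] = min over k of (A[1][0] + B[0][2] = 5 + 6 = 11, A[1][1] + B[1][2] = 1 + -2 = -1, A[1][2] + B[2][2] = -1 + -2 = -3) = -3 (attained at k = 2)
  C[2][0] = min over k of (A[2][0] + B[0][0] = 9 + 8 = 17, A[2][1] + B[1][0] = 2 + 7 = 9, A[2][2] + B[2][0] = 10 + -3 = 7) = 7 (attained at k = 2)
  C[2][1] = min over k of (A[2][0] + B[0][1] = 9 + 7 = 16, A[2][1] + B[1][1] = 2 + 5 = 7, A[2][2] + B[2][1] = 10 + 7 = 17) = 7 (attained at k = 1)
  C[2][2] = min over k of (A[2][0] + B[0][2] = 9 + 6 = 15, A[2][1] + B[1][2] = 2 + -2 = 0, A[2][2] + B[2][2] = 10 + -2 = 8) = 0 (attained at k = 1)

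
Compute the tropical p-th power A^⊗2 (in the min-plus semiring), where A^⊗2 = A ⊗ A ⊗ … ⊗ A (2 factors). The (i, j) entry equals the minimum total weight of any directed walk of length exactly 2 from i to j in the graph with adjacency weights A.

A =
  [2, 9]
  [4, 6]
A^⊗2 =
  [4, 11]
  [6, 12]

Each entry (A^⊗2)_ij equals the minimum over all length-2 walks i = v_0 → v_1 → … → v_2 = j of Σ_t A[v_t][v_{t+1}]. For example, for (i, j) = (0, 1) we minimise over 2 possible intermediate vertex sequences; the minimum is 11, attained along the walk 0 → 0 → 1.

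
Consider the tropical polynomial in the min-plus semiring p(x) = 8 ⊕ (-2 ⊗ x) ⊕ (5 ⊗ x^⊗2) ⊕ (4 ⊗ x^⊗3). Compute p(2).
p(2) = 0

A tropical monomial a ⊗ x^⊗i evaluates to a + i · x. Evaluating each term at x = 2:
  Term 0 contributes 8 + 0 · 2 = 8
  Term 1 contributes -2 + 1 · 2 = 0
  Term 2 contributes 5 + 2 · 2 = 9
  Term 3 contributes 4 + 3 · 2 = 10
p(2) = ⊕ of these = min[8, 0, 9, 10] = 0.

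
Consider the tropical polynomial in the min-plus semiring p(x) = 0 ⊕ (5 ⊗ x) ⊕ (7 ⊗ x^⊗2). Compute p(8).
p(8) = 0

A tropical monomial a ⊗ x^⊗i evaluates to a + i · x. Evaluating each term at x = 8:
  Term 0 contributes 0 + 0 · 8 = 0
  Term 1 contributes 5 + 1 · 8 = 13
  Term 2 contributes 7 + 2 · 8 = 23
p(8) = ⊕ of these = min[0, 13, 23] = 0.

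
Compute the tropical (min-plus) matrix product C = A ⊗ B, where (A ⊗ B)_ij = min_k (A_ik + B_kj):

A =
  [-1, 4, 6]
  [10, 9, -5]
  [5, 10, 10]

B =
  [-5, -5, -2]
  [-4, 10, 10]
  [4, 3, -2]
A ⊗ B =
  [-6, -6, -3]
  [-1, -2, -7]
  [0, 0, 3]

Apply the min-plus product entry-by-entry:
  C[0][0] = min over k of (A[0][0] + B[0][0] = -1 + -5 = -6, A[0][1] + B[1][0] = 4 + -4 = 0, A[0][2] + B[2][0] = 6 + 4 = 10) = -6 (attained at k = 0)
  C[0][1] = min over k of (A[0][0] + B[0][1] = -1 + -5 = -6, A[0][1] + B[1][1] = 4 + 10 = 14, A[0][2] + B[2][1] = 6 + 3 = 9) = -6 (attained at k = 0)
  C[0][2] = min over k of (A[0][0] + B[0][2] = -1 + -2 = -3, A[0][1] + B[1][2] = 4 + 10 = 14, A[0][2] + B[2][2] = 6 + -2 = 4) = -3 (attained at k = 0)
  C[1][0] = min over k of (A[1][0] + B[0][0] = 10 + -5 = 5, A[1][1] + B[1][0] = 9 + -4 = 5, A[1][2] + B[2][0] = -5 + 4 = -1) = -1 (attained at k = 2)
  C[1][1] = min over k of (A[1][0] + B[0][1] = 10 + -5 = 5, A[1][1] + B[1][1] = 9 + 10 = 19, A[1][2] + B[2][1] = -5 + 3 = -2) = -2 (attained at k = 2)
  C[1][2] = min over k of (A[1][0] + B[0][2] = 10 + -2 = 8, A[1][1] + B[1][2] = 9 + 10 = 19, A[1][2] + B[2][2] = -5 + -2 = -7) = -7 (attained at k = 2)
  C[2][0] = min over k of (A[2][0] + B[0][0] = 5 + -5 = 0, A[2][1] + B[1][0] = 10 + -4 = 6, A[2][2] + B[2][0] = 10 + 4 = 14) = 0 (attained at k = 0)
  C[2][1] = min over k of (A[2][0] + B[0][1] = 5 + -5 = 0, A[2][1] + B[1][1] = 10 + 10 = 20, A[2][2] + B[2][1] = 10 + 3 = 13) = 0 (attained at k = 0)
  C[2][2] = min over k of (A[2][0] + B[0][2] = 5 + -2 = 3, A[2][1] + B[1][2] = 10 + 10 = 20, A[2][2] + B[2][2] = 10 + -2 = 8) = 3 (attained at k = 0)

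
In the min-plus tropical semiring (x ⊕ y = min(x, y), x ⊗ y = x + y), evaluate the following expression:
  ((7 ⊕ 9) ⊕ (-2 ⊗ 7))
((7 ⊕ 9) ⊕ (-2 ⊗ 7)) = 5

Expand innermost to outermost. Recall ⊕ takes the minimum of its arguments and ⊗ takes their sum. Working out the expression ((7 ⊕ 9) ⊕ (-2 ⊗ 7)) gives 5.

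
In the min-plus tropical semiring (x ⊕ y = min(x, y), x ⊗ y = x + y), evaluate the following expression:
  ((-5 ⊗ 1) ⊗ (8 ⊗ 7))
((-5 ⊗ 1) ⊗ (8 ⊗ 7)) = 11

Expand innermost to outermost. Recall ⊕ takes the minimum of its arguments and ⊗ takes their sum. Working out the expression ((-5 ⊗ 1) ⊗ (8 ⊗ 7)) gives 11.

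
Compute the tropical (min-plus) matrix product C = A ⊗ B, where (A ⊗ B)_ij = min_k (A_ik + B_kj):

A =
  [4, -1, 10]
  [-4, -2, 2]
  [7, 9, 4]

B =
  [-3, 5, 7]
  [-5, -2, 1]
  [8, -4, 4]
A ⊗ B =
  [-6, -3, 0]
  [-7, -4, -1]
  [4, 0, 8]

Apply the min-plus product entry-by-entry:
  C[0][0] = min over k of (A[0][0] + B[0][0] = 4 + -3 = 1, A[0][1] + B[1][0] = -1 + -5 = -6, A[0][2] + B[2][0] = 10 + 8 = 18) = -6 (attained at k = 1)
  C[0][1] = min over k of (A[0][0] + B[0][1] = 4 + 5 = 9, A[0][1] + B[1][1] = -1 + -2 = -3, A[0][2] + B[2][1] = 10 + -4 = 6) = -3 (attained at k = 1)
  C[0][2] = min over k of (A[0][0] + B[0][2] = 4 + 7 = 11, A[0][1] + B[1][2] = -1 + 1 = 0, A[0][2] + B[2][2] = 10 + 4 = 14) = 0 (attained at k = 1)
  C[1][0] = min over k of (A[1][0] + B[0][0] = -4 + -3 = -7, A[1][1] + B[1][0] = -2 + -5 = -7, A[1][2] + B[2][0] = 2 + 8 = 10) = -7 (attained at k = 0)
  C[1][1] = min over k of (A[1][0] + B[0][1] = -4 + 5 = 1, A[1][1] + B[1][1] = -2 + -2 = -4, A[1][2] + B[2][1] = 2 + -4 = -2) = -4 (attained at k = 1)
  C[1][2] = min over k of (A[1][0] + B[0][2] = -4 + 7 = 3, A[1][1] + B[1][2] = -2 + 1 = -1, A[1][2] + B[2][2] = 2 + 4 = 6) = -1 (attained at k = 1)
  C[2][0] = min over k of (A[2][0] + B[0][0] = 7 + -3 = 4, A[2][1] + B[1][0] = 9 + -5 = 4, A[2][2] + B[2][0] = 4 + 8 = 12) = 4 (attained at k = 0)
  C[2][1] = min over k of (A[2][0] + B[0][1] = 7 + 5 = 12, A[2][1] + B[1][1] = 9 + -2 = 7, A[2][2] + B[2][1] = 4 + -4 = 0) = 0 (attained at k = 2)
  C[2][2] = min over k of (A[2][0] + B[0][2] = 7 + 7 = 14, A[2][1] + B[1][2] = 9 + 1 = 10, A[2][2] + B[2][2] = 4 + 4 = 8) = 8 (attained at k = 2)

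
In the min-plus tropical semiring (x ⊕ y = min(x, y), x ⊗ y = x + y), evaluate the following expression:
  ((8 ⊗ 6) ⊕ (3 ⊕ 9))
((8 ⊗ 6) ⊕ (3 ⊕ 9)) = 3

Expand innermost to outermost. Recall ⊕ takes the minimum of its arguments and ⊗ takes their sum. Working out the expression ((8 ⊗ 6) ⊕ (3 ⊕ 9)) gives 3.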